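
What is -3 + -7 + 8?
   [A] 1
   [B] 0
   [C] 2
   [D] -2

First: -3 + -7 = -10
Then: -10 + 8 = -2
D) -2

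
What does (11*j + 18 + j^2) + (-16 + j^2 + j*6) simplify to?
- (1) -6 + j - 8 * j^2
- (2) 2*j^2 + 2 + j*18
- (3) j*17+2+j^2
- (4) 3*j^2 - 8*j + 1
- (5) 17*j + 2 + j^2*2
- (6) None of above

Adding the polynomials and combining like terms:
(11*j + 18 + j^2) + (-16 + j^2 + j*6)
= 17*j + 2 + j^2*2
5) 17*j + 2 + j^2*2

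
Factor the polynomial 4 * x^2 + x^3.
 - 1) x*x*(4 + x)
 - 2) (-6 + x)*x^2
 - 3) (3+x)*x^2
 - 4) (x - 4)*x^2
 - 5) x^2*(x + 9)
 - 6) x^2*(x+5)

We need to factor 4 * x^2 + x^3.
The factored form is x*x*(4 + x).
1) x*x*(4 + x)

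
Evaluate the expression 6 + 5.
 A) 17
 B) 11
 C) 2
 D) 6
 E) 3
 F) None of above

6 + 5 = 11
B) 11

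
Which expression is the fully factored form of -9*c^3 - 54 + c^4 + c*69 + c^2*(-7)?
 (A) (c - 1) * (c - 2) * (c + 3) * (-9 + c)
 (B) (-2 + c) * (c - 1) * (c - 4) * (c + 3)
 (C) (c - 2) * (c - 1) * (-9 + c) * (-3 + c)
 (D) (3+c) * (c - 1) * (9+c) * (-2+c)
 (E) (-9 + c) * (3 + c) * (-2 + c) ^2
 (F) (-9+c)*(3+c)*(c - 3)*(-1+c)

We need to factor -9*c^3 - 54 + c^4 + c*69 + c^2*(-7).
The factored form is (c - 1) * (c - 2) * (c + 3) * (-9 + c).
A) (c - 1) * (c - 2) * (c + 3) * (-9 + c)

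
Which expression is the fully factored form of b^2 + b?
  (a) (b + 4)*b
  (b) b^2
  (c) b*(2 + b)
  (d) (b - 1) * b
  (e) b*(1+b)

We need to factor b^2 + b.
The factored form is b*(1+b).
e) b*(1+b)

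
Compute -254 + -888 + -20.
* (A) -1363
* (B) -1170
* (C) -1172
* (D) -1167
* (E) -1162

First: -254 + -888 = -1142
Then: -1142 + -20 = -1162
E) -1162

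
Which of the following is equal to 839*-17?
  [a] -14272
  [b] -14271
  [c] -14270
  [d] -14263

839 * -17 = -14263
d) -14263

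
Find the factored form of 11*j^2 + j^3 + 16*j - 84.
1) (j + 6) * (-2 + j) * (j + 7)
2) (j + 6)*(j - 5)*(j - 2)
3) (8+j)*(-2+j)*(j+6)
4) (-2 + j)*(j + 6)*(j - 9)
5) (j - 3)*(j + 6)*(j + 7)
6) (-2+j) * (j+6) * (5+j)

We need to factor 11*j^2 + j^3 + 16*j - 84.
The factored form is (j + 6) * (-2 + j) * (j + 7).
1) (j + 6) * (-2 + j) * (j + 7)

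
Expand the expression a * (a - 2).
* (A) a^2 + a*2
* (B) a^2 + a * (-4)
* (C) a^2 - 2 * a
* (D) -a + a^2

Expanding a * (a - 2):
= a^2 - 2 * a
C) a^2 - 2 * a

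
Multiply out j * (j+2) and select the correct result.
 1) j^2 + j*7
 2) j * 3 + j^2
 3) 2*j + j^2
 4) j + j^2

Expanding j * (j+2):
= 2*j + j^2
3) 2*j + j^2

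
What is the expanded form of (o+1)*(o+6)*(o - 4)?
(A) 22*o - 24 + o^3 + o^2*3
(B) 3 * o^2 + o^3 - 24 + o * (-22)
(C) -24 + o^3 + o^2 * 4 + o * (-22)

Expanding (o+1)*(o+6)*(o - 4):
= 3 * o^2 + o^3 - 24 + o * (-22)
B) 3 * o^2 + o^3 - 24 + o * (-22)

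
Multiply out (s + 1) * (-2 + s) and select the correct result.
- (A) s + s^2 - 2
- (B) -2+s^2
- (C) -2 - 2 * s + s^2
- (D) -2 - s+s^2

Expanding (s + 1) * (-2 + s):
= -2 - s+s^2
D) -2 - s+s^2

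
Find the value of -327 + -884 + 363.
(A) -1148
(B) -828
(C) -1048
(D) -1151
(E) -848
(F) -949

First: -327 + -884 = -1211
Then: -1211 + 363 = -848
E) -848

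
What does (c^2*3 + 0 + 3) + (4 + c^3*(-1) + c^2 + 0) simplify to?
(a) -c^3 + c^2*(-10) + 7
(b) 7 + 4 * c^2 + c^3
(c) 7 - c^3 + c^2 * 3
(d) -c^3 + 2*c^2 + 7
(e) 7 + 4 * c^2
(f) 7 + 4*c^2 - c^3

Adding the polynomials and combining like terms:
(c^2*3 + 0 + 3) + (4 + c^3*(-1) + c^2 + 0)
= 7 + 4*c^2 - c^3
f) 7 + 4*c^2 - c^3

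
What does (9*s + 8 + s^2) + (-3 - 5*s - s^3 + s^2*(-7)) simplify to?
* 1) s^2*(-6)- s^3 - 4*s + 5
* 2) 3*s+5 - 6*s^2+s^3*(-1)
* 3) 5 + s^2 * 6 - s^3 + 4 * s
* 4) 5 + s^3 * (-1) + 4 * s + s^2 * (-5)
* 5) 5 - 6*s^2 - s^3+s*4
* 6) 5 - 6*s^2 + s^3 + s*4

Adding the polynomials and combining like terms:
(9*s + 8 + s^2) + (-3 - 5*s - s^3 + s^2*(-7))
= 5 - 6*s^2 - s^3+s*4
5) 5 - 6*s^2 - s^3+s*4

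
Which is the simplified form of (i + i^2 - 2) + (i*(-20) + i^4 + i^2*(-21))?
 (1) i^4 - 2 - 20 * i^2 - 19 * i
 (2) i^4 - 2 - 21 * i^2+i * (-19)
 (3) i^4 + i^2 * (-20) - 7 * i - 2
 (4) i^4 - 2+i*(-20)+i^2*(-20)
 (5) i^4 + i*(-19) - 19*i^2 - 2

Adding the polynomials and combining like terms:
(i + i^2 - 2) + (i*(-20) + i^4 + i^2*(-21))
= i^4 - 2 - 20 * i^2 - 19 * i
1) i^4 - 2 - 20 * i^2 - 19 * i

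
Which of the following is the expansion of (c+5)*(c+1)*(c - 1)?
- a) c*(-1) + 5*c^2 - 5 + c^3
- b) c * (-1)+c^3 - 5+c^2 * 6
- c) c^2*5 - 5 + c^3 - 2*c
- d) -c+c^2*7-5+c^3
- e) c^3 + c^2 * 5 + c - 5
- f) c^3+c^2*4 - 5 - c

Expanding (c+5)*(c+1)*(c - 1):
= c*(-1) + 5*c^2 - 5 + c^3
a) c*(-1) + 5*c^2 - 5 + c^3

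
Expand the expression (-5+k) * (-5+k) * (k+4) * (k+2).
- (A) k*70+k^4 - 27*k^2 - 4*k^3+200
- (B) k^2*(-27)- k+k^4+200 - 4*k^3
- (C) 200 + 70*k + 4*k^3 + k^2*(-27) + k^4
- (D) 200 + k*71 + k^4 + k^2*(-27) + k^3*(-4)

Expanding (-5+k) * (-5+k) * (k+4) * (k+2):
= k*70+k^4 - 27*k^2 - 4*k^3+200
A) k*70+k^4 - 27*k^2 - 4*k^3+200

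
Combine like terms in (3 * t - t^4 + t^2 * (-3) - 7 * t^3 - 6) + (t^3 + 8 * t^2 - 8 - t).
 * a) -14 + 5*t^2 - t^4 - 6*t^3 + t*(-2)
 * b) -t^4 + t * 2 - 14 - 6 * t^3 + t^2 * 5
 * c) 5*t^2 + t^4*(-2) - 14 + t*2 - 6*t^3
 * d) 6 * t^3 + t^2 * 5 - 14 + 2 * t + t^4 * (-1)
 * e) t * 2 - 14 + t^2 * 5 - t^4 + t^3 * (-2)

Adding the polynomials and combining like terms:
(3*t - t^4 + t^2*(-3) - 7*t^3 - 6) + (t^3 + 8*t^2 - 8 - t)
= -t^4 + t * 2 - 14 - 6 * t^3 + t^2 * 5
b) -t^4 + t * 2 - 14 - 6 * t^3 + t^2 * 5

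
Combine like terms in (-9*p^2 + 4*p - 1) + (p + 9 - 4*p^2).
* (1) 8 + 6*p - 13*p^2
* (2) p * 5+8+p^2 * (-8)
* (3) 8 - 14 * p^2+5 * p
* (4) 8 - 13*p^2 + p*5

Adding the polynomials and combining like terms:
(-9*p^2 + 4*p - 1) + (p + 9 - 4*p^2)
= 8 - 13*p^2 + p*5
4) 8 - 13*p^2 + p*5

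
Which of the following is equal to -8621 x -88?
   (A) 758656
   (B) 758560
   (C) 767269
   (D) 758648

-8621 * -88 = 758648
D) 758648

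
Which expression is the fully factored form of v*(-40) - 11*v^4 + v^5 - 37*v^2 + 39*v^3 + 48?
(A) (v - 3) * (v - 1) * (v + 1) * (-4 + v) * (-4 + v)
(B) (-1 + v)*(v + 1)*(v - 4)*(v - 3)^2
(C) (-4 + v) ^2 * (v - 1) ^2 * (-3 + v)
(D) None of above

We need to factor v*(-40) - 11*v^4 + v^5 - 37*v^2 + 39*v^3 + 48.
The factored form is (v - 3) * (v - 1) * (v + 1) * (-4 + v) * (-4 + v).
A) (v - 3) * (v - 1) * (v + 1) * (-4 + v) * (-4 + v)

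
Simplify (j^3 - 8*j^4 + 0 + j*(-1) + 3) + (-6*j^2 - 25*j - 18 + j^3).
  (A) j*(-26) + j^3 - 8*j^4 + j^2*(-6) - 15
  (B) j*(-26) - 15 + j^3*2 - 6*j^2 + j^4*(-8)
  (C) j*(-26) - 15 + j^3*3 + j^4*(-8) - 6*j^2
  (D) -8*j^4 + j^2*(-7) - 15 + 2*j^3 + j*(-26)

Adding the polynomials and combining like terms:
(j^3 - 8*j^4 + 0 + j*(-1) + 3) + (-6*j^2 - 25*j - 18 + j^3)
= j*(-26) - 15 + j^3*2 - 6*j^2 + j^4*(-8)
B) j*(-26) - 15 + j^3*2 - 6*j^2 + j^4*(-8)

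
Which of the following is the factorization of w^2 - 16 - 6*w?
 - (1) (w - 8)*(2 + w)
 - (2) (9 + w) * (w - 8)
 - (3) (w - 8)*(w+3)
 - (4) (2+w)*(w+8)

We need to factor w^2 - 16 - 6*w.
The factored form is (w - 8)*(2 + w).
1) (w - 8)*(2 + w)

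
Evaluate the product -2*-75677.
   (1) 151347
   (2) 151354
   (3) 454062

-2 * -75677 = 151354
2) 151354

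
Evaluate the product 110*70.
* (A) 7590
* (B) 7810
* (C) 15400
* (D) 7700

110 * 70 = 7700
D) 7700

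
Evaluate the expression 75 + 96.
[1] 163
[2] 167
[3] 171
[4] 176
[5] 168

75 + 96 = 171
3) 171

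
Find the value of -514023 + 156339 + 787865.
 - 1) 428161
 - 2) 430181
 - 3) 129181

First: -514023 + 156339 = -357684
Then: -357684 + 787865 = 430181
2) 430181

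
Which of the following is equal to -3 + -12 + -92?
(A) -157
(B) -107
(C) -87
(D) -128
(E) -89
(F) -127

First: -3 + -12 = -15
Then: -15 + -92 = -107
B) -107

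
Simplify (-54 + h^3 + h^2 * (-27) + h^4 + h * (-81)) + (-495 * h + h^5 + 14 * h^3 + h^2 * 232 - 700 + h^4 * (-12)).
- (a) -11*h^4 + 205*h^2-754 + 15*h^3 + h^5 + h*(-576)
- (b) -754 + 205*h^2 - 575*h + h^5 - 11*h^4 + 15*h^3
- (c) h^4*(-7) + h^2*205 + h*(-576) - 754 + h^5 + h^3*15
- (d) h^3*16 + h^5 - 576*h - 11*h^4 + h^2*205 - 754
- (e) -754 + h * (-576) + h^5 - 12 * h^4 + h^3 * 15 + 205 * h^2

Adding the polynomials and combining like terms:
(-54 + h^3 + h^2*(-27) + h^4 + h*(-81)) + (-495*h + h^5 + 14*h^3 + h^2*232 - 700 + h^4*(-12))
= -11*h^4 + 205*h^2-754 + 15*h^3 + h^5 + h*(-576)
a) -11*h^4 + 205*h^2-754 + 15*h^3 + h^5 + h*(-576)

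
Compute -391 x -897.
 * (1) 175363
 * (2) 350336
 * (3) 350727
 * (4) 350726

-391 * -897 = 350727
3) 350727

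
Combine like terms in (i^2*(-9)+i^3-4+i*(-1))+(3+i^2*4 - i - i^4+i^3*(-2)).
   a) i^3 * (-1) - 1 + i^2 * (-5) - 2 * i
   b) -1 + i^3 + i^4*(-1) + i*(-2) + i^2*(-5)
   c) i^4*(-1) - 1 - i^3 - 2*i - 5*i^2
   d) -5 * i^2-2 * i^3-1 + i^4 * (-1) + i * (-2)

Adding the polynomials and combining like terms:
(i^2*(-9) + i^3 - 4 + i*(-1)) + (3 + i^2*4 - i - i^4 + i^3*(-2))
= i^4*(-1) - 1 - i^3 - 2*i - 5*i^2
c) i^4*(-1) - 1 - i^3 - 2*i - 5*i^2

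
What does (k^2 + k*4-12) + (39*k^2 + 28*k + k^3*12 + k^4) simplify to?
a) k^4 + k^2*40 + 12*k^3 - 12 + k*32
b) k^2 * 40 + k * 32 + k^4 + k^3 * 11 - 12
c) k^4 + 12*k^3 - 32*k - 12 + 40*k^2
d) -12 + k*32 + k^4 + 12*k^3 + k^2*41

Adding the polynomials and combining like terms:
(k^2 + k*4 - 12) + (39*k^2 + 28*k + k^3*12 + k^4)
= k^4 + k^2*40 + 12*k^3 - 12 + k*32
a) k^4 + k^2*40 + 12*k^3 - 12 + k*32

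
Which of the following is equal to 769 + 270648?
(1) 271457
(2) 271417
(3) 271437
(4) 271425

769 + 270648 = 271417
2) 271417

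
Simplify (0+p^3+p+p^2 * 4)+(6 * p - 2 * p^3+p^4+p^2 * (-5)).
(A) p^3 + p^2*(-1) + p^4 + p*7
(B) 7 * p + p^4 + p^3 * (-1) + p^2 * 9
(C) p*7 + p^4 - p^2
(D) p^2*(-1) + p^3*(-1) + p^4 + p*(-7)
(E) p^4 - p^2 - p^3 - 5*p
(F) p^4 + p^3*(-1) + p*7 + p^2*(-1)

Adding the polynomials and combining like terms:
(0 + p^3 + p + p^2*4) + (6*p - 2*p^3 + p^4 + p^2*(-5))
= p^4 + p^3*(-1) + p*7 + p^2*(-1)
F) p^4 + p^3*(-1) + p*7 + p^2*(-1)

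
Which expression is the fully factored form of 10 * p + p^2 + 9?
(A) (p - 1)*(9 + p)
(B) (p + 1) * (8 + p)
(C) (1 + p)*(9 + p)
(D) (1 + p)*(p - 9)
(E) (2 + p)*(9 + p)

We need to factor 10 * p + p^2 + 9.
The factored form is (1 + p)*(9 + p).
C) (1 + p)*(9 + p)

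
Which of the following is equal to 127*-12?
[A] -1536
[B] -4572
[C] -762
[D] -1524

127 * -12 = -1524
D) -1524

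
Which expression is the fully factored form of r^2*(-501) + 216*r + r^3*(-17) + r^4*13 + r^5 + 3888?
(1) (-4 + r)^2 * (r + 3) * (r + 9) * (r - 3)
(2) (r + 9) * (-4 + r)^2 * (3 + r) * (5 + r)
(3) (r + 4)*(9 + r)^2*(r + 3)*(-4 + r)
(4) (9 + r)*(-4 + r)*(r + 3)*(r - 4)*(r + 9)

We need to factor r^2*(-501) + 216*r + r^3*(-17) + r^4*13 + r^5 + 3888.
The factored form is (9 + r)*(-4 + r)*(r + 3)*(r - 4)*(r + 9).
4) (9 + r)*(-4 + r)*(r + 3)*(r - 4)*(r + 9)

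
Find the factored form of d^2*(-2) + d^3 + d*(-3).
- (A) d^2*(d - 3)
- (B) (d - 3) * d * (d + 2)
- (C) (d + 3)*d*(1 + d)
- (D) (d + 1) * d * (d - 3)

We need to factor d^2*(-2) + d^3 + d*(-3).
The factored form is (d + 1) * d * (d - 3).
D) (d + 1) * d * (d - 3)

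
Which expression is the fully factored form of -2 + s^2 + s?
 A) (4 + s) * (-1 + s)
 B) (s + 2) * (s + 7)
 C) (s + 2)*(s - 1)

We need to factor -2 + s^2 + s.
The factored form is (s + 2)*(s - 1).
C) (s + 2)*(s - 1)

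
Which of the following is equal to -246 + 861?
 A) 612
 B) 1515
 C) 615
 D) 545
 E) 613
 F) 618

-246 + 861 = 615
C) 615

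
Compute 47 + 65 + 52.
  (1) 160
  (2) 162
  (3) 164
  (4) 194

First: 47 + 65 = 112
Then: 112 + 52 = 164
3) 164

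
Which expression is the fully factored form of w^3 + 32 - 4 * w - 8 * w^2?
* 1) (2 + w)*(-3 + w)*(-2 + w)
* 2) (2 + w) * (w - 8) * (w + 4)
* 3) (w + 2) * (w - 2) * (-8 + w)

We need to factor w^3 + 32 - 4 * w - 8 * w^2.
The factored form is (w + 2) * (w - 2) * (-8 + w).
3) (w + 2) * (w - 2) * (-8 + w)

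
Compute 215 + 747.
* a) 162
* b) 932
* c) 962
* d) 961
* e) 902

215 + 747 = 962
c) 962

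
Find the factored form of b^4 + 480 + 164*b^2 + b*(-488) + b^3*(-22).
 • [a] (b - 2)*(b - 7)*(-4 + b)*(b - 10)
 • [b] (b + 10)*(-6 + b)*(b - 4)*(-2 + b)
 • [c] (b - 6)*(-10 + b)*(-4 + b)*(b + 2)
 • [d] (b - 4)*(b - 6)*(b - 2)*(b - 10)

We need to factor b^4 + 480 + 164*b^2 + b*(-488) + b^3*(-22).
The factored form is (b - 4)*(b - 6)*(b - 2)*(b - 10).
d) (b - 4)*(b - 6)*(b - 2)*(b - 10)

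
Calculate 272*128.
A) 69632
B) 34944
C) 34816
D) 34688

272 * 128 = 34816
C) 34816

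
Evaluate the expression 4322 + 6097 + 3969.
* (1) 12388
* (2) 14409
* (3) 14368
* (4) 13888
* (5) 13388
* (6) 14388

First: 4322 + 6097 = 10419
Then: 10419 + 3969 = 14388
6) 14388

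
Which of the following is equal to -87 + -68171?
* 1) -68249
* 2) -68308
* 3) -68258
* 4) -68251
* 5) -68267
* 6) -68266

-87 + -68171 = -68258
3) -68258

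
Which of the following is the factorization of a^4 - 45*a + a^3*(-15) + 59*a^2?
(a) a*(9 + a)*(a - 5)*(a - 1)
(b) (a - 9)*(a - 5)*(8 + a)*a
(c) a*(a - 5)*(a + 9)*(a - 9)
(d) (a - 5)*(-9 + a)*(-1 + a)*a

We need to factor a^4 - 45*a + a^3*(-15) + 59*a^2.
The factored form is (a - 5)*(-9 + a)*(-1 + a)*a.
d) (a - 5)*(-9 + a)*(-1 + a)*a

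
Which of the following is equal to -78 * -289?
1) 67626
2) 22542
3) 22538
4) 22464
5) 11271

-78 * -289 = 22542
2) 22542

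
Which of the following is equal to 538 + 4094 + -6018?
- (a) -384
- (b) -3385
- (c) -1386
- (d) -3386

First: 538 + 4094 = 4632
Then: 4632 + -6018 = -1386
c) -1386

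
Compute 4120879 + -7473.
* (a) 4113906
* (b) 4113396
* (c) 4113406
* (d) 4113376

4120879 + -7473 = 4113406
c) 4113406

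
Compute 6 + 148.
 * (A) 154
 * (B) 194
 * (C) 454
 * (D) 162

6 + 148 = 154
A) 154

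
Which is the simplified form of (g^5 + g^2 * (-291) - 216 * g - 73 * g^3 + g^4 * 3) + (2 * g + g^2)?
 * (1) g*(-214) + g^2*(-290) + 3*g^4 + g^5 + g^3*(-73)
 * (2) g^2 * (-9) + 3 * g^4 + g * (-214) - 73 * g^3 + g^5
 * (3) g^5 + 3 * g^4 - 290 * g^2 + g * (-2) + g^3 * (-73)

Adding the polynomials and combining like terms:
(g^5 + g^2*(-291) - 216*g - 73*g^3 + g^4*3) + (2*g + g^2)
= g*(-214) + g^2*(-290) + 3*g^4 + g^5 + g^3*(-73)
1) g*(-214) + g^2*(-290) + 3*g^4 + g^5 + g^3*(-73)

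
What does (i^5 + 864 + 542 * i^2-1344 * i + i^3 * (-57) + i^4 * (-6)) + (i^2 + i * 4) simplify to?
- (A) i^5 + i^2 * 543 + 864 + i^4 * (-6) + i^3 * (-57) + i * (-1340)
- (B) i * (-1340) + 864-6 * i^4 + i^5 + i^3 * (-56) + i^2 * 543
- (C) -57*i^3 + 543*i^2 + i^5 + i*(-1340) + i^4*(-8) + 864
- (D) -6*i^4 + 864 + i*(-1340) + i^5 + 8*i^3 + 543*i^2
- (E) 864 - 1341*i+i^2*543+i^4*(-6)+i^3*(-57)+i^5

Adding the polynomials and combining like terms:
(i^5 + 864 + 542*i^2 - 1344*i + i^3*(-57) + i^4*(-6)) + (i^2 + i*4)
= i^5 + i^2 * 543 + 864 + i^4 * (-6) + i^3 * (-57) + i * (-1340)
A) i^5 + i^2 * 543 + 864 + i^4 * (-6) + i^3 * (-57) + i * (-1340)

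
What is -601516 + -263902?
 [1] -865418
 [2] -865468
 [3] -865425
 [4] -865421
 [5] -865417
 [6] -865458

-601516 + -263902 = -865418
1) -865418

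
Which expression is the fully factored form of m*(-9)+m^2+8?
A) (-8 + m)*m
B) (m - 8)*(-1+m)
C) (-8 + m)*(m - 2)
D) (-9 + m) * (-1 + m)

We need to factor m*(-9)+m^2+8.
The factored form is (m - 8)*(-1+m).
B) (m - 8)*(-1+m)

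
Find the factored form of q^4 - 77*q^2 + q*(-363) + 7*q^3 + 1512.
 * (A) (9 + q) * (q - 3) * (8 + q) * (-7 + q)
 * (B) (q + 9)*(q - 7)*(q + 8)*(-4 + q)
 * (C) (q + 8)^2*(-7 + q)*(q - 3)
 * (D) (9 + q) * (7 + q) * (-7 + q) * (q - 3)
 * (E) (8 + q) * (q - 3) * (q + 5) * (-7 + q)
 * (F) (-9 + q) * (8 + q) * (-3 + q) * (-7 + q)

We need to factor q^4 - 77*q^2 + q*(-363) + 7*q^3 + 1512.
The factored form is (9 + q) * (q - 3) * (8 + q) * (-7 + q).
A) (9 + q) * (q - 3) * (8 + q) * (-7 + q)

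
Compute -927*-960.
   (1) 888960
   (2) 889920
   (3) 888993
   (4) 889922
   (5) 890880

-927 * -960 = 889920
2) 889920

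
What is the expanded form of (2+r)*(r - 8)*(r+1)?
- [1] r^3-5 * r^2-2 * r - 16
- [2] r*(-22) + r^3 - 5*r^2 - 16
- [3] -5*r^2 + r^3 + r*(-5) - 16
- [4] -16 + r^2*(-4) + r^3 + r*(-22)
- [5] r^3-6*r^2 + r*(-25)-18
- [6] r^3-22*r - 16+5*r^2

Expanding (2+r)*(r - 8)*(r+1):
= r*(-22) + r^3 - 5*r^2 - 16
2) r*(-22) + r^3 - 5*r^2 - 16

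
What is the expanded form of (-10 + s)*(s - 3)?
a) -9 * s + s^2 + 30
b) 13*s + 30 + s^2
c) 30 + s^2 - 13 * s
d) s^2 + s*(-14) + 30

Expanding (-10 + s)*(s - 3):
= 30 + s^2 - 13 * s
c) 30 + s^2 - 13 * s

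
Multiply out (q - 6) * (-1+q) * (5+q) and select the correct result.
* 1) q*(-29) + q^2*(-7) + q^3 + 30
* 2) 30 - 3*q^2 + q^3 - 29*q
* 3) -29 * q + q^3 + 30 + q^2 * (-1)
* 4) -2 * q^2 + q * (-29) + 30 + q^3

Expanding (q - 6) * (-1+q) * (5+q):
= -2 * q^2 + q * (-29) + 30 + q^3
4) -2 * q^2 + q * (-29) + 30 + q^3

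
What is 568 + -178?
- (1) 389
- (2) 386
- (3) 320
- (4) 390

568 + -178 = 390
4) 390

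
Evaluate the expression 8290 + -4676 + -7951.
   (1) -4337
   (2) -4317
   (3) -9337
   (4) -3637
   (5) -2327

First: 8290 + -4676 = 3614
Then: 3614 + -7951 = -4337
1) -4337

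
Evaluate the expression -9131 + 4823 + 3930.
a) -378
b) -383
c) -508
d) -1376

First: -9131 + 4823 = -4308
Then: -4308 + 3930 = -378
a) -378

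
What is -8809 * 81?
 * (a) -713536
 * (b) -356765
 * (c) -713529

-8809 * 81 = -713529
c) -713529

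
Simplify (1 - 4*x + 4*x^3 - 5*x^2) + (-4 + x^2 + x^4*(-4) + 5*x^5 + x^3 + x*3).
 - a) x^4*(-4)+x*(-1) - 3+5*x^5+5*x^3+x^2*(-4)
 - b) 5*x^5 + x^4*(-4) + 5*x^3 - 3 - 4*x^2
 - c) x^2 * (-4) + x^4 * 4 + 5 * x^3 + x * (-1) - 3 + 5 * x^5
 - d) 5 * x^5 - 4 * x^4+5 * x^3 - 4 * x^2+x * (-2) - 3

Adding the polynomials and combining like terms:
(1 - 4*x + 4*x^3 - 5*x^2) + (-4 + x^2 + x^4*(-4) + 5*x^5 + x^3 + x*3)
= x^4*(-4)+x*(-1) - 3+5*x^5+5*x^3+x^2*(-4)
a) x^4*(-4)+x*(-1) - 3+5*x^5+5*x^3+x^2*(-4)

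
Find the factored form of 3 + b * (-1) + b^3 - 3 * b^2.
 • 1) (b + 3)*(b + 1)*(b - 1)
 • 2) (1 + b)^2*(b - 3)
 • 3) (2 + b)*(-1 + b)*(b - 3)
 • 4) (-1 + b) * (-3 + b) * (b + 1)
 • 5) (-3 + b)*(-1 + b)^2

We need to factor 3 + b * (-1) + b^3 - 3 * b^2.
The factored form is (-1 + b) * (-3 + b) * (b + 1).
4) (-1 + b) * (-3 + b) * (b + 1)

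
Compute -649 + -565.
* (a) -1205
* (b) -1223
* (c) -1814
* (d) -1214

-649 + -565 = -1214
d) -1214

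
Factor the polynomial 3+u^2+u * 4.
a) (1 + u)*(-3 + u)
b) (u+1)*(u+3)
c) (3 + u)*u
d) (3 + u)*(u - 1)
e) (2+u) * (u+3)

We need to factor 3+u^2+u * 4.
The factored form is (u+1)*(u+3).
b) (u+1)*(u+3)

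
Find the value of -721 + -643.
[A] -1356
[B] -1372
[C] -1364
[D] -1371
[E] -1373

-721 + -643 = -1364
C) -1364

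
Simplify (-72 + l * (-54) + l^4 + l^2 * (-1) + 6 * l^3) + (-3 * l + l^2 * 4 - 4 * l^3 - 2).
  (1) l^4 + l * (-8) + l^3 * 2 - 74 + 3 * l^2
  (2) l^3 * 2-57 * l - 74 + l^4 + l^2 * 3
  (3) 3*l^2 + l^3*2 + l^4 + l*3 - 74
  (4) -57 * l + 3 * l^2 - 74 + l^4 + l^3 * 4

Adding the polynomials and combining like terms:
(-72 + l*(-54) + l^4 + l^2*(-1) + 6*l^3) + (-3*l + l^2*4 - 4*l^3 - 2)
= l^3 * 2-57 * l - 74 + l^4 + l^2 * 3
2) l^3 * 2-57 * l - 74 + l^4 + l^2 * 3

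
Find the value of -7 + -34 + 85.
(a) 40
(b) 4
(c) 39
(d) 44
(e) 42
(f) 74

First: -7 + -34 = -41
Then: -41 + 85 = 44
d) 44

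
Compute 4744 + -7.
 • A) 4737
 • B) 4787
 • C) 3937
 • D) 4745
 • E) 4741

4744 + -7 = 4737
A) 4737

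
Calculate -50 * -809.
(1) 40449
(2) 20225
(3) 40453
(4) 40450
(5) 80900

-50 * -809 = 40450
4) 40450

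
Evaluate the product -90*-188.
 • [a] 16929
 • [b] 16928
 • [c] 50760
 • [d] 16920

-90 * -188 = 16920
d) 16920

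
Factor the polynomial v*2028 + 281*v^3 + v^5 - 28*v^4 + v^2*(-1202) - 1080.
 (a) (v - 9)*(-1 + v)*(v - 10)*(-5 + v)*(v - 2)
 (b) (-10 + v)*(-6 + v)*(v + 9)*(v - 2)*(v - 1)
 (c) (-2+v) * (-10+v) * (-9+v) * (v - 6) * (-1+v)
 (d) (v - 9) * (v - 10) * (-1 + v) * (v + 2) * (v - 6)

We need to factor v*2028 + 281*v^3 + v^5 - 28*v^4 + v^2*(-1202) - 1080.
The factored form is (-2+v) * (-10+v) * (-9+v) * (v - 6) * (-1+v).
c) (-2+v) * (-10+v) * (-9+v) * (v - 6) * (-1+v)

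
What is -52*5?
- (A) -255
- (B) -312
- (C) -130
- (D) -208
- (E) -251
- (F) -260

-52 * 5 = -260
F) -260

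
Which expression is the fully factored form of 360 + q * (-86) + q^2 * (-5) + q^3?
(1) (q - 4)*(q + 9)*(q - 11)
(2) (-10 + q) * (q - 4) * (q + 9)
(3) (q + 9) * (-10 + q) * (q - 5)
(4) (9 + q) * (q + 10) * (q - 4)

We need to factor 360 + q * (-86) + q^2 * (-5) + q^3.
The factored form is (-10 + q) * (q - 4) * (q + 9).
2) (-10 + q) * (q - 4) * (q + 9)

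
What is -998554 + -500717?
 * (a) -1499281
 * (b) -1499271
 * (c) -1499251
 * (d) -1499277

-998554 + -500717 = -1499271
b) -1499271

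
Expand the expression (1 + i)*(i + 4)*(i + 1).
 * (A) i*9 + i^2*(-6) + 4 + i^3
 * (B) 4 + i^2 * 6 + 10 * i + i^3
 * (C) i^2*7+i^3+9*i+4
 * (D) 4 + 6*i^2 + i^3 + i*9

Expanding (1 + i)*(i + 4)*(i + 1):
= 4 + 6*i^2 + i^3 + i*9
D) 4 + 6*i^2 + i^3 + i*9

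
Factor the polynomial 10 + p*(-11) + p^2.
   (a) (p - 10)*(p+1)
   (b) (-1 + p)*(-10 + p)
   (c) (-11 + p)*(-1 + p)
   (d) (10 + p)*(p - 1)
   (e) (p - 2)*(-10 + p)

We need to factor 10 + p*(-11) + p^2.
The factored form is (-1 + p)*(-10 + p).
b) (-1 + p)*(-10 + p)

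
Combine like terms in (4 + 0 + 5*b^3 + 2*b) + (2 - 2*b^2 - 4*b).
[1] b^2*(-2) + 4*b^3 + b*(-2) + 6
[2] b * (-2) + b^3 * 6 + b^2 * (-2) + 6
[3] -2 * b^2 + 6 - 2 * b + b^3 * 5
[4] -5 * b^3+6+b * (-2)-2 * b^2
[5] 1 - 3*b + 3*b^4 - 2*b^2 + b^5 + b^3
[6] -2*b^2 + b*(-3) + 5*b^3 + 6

Adding the polynomials and combining like terms:
(4 + 0 + 5*b^3 + 2*b) + (2 - 2*b^2 - 4*b)
= -2 * b^2 + 6 - 2 * b + b^3 * 5
3) -2 * b^2 + 6 - 2 * b + b^3 * 5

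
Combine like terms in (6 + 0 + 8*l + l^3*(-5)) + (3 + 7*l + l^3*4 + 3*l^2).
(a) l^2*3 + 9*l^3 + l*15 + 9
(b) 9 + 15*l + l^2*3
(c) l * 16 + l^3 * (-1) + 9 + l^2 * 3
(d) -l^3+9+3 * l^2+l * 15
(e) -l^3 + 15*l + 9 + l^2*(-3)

Adding the polynomials and combining like terms:
(6 + 0 + 8*l + l^3*(-5)) + (3 + 7*l + l^3*4 + 3*l^2)
= -l^3+9+3 * l^2+l * 15
d) -l^3+9+3 * l^2+l * 15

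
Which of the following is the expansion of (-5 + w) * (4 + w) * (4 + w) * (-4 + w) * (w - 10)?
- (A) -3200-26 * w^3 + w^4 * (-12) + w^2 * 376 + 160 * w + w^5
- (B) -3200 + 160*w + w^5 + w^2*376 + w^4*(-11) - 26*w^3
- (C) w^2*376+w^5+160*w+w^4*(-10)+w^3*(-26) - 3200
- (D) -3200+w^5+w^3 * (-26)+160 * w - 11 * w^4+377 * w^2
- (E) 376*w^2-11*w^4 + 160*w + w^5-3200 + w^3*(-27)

Expanding (-5 + w) * (4 + w) * (4 + w) * (-4 + w) * (w - 10):
= -3200 + 160*w + w^5 + w^2*376 + w^4*(-11) - 26*w^3
B) -3200 + 160*w + w^5 + w^2*376 + w^4*(-11) - 26*w^3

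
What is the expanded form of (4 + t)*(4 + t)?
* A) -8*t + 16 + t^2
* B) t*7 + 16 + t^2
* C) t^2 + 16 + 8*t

Expanding (4 + t)*(4 + t):
= t^2 + 16 + 8*t
C) t^2 + 16 + 8*t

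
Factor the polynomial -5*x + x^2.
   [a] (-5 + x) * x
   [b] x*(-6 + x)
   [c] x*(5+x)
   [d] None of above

We need to factor -5*x + x^2.
The factored form is (-5 + x) * x.
a) (-5 + x) * x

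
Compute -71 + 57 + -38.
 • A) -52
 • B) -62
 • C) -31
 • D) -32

First: -71 + 57 = -14
Then: -14 + -38 = -52
A) -52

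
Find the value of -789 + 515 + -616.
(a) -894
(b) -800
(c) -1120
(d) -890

First: -789 + 515 = -274
Then: -274 + -616 = -890
d) -890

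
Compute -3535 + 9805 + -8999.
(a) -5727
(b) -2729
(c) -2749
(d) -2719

First: -3535 + 9805 = 6270
Then: 6270 + -8999 = -2729
b) -2729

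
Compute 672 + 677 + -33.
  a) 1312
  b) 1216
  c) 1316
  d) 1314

First: 672 + 677 = 1349
Then: 1349 + -33 = 1316
c) 1316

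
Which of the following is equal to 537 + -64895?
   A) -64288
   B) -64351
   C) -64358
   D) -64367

537 + -64895 = -64358
C) -64358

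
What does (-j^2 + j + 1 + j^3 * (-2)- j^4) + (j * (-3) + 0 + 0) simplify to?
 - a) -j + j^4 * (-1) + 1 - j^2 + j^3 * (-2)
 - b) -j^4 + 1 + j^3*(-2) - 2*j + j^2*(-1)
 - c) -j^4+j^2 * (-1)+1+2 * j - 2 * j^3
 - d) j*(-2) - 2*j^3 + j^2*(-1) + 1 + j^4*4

Adding the polynomials and combining like terms:
(-j^2 + j + 1 + j^3*(-2) - j^4) + (j*(-3) + 0 + 0)
= -j^4 + 1 + j^3*(-2) - 2*j + j^2*(-1)
b) -j^4 + 1 + j^3*(-2) - 2*j + j^2*(-1)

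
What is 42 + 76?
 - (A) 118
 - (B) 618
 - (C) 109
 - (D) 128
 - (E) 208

42 + 76 = 118
A) 118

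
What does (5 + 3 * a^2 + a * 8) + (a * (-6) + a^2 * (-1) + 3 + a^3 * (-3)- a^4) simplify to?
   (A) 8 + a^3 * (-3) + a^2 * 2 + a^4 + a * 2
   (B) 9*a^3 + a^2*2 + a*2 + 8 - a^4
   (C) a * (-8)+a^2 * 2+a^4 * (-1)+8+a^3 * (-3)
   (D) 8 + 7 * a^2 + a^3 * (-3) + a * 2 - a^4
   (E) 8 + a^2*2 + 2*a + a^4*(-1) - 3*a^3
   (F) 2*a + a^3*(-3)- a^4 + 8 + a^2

Adding the polynomials and combining like terms:
(5 + 3*a^2 + a*8) + (a*(-6) + a^2*(-1) + 3 + a^3*(-3) - a^4)
= 8 + a^2*2 + 2*a + a^4*(-1) - 3*a^3
E) 8 + a^2*2 + 2*a + a^4*(-1) - 3*a^3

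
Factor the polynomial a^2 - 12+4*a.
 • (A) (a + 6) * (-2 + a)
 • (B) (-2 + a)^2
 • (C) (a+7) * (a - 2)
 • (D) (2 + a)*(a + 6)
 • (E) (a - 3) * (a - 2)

We need to factor a^2 - 12+4*a.
The factored form is (a + 6) * (-2 + a).
A) (a + 6) * (-2 + a)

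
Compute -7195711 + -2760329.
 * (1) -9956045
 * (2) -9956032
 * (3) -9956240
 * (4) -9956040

-7195711 + -2760329 = -9956040
4) -9956040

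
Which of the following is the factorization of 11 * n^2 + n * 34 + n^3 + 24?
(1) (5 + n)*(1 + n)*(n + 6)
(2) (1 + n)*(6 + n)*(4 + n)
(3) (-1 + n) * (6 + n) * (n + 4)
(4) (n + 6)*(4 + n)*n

We need to factor 11 * n^2 + n * 34 + n^3 + 24.
The factored form is (1 + n)*(6 + n)*(4 + n).
2) (1 + n)*(6 + n)*(4 + n)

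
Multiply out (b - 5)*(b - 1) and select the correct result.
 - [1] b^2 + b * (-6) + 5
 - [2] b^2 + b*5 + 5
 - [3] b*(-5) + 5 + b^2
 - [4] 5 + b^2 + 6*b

Expanding (b - 5)*(b - 1):
= b^2 + b * (-6) + 5
1) b^2 + b * (-6) + 5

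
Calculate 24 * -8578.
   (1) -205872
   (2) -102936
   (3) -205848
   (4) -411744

24 * -8578 = -205872
1) -205872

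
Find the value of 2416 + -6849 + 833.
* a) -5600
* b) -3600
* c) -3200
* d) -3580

First: 2416 + -6849 = -4433
Then: -4433 + 833 = -3600
b) -3600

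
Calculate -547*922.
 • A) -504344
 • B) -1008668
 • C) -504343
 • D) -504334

-547 * 922 = -504334
D) -504334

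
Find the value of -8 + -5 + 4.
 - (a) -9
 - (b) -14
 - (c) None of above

First: -8 + -5 = -13
Then: -13 + 4 = -9
a) -9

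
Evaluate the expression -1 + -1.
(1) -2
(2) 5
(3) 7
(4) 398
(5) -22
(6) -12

-1 + -1 = -2
1) -2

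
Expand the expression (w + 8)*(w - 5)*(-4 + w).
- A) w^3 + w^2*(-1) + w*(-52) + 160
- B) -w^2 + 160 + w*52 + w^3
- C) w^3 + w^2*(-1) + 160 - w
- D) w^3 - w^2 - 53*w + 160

Expanding (w + 8)*(w - 5)*(-4 + w):
= w^3 + w^2*(-1) + w*(-52) + 160
A) w^3 + w^2*(-1) + w*(-52) + 160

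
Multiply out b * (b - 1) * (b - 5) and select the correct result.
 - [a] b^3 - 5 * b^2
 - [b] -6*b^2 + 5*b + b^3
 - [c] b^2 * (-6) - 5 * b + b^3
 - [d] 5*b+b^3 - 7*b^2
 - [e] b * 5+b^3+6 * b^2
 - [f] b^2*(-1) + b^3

Expanding b * (b - 1) * (b - 5):
= -6*b^2 + 5*b + b^3
b) -6*b^2 + 5*b + b^3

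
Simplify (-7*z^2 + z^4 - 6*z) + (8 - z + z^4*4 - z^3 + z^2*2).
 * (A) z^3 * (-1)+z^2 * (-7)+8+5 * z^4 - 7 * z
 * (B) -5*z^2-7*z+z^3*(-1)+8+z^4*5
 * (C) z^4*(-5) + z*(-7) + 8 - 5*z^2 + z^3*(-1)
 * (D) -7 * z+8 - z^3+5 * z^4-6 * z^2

Adding the polynomials and combining like terms:
(-7*z^2 + z^4 - 6*z) + (8 - z + z^4*4 - z^3 + z^2*2)
= -5*z^2-7*z+z^3*(-1)+8+z^4*5
B) -5*z^2-7*z+z^3*(-1)+8+z^4*5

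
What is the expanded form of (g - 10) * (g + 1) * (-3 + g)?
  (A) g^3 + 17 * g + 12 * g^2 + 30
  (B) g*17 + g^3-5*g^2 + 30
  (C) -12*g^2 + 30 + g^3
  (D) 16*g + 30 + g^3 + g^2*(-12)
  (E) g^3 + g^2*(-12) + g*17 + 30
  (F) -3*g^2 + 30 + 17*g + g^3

Expanding (g - 10) * (g + 1) * (-3 + g):
= g^3 + g^2*(-12) + g*17 + 30
E) g^3 + g^2*(-12) + g*17 + 30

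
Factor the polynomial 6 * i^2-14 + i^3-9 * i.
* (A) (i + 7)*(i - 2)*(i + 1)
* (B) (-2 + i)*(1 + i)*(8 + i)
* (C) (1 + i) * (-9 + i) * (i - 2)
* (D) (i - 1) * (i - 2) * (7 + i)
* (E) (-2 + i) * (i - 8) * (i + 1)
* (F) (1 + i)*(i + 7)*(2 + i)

We need to factor 6 * i^2-14 + i^3-9 * i.
The factored form is (i + 7)*(i - 2)*(i + 1).
A) (i + 7)*(i - 2)*(i + 1)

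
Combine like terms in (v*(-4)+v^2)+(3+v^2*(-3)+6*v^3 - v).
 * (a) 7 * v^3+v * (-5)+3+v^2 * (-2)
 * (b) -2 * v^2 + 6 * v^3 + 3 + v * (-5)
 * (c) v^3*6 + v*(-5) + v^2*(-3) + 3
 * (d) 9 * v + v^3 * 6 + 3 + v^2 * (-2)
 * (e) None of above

Adding the polynomials and combining like terms:
(v*(-4) + v^2) + (3 + v^2*(-3) + 6*v^3 - v)
= -2 * v^2 + 6 * v^3 + 3 + v * (-5)
b) -2 * v^2 + 6 * v^3 + 3 + v * (-5)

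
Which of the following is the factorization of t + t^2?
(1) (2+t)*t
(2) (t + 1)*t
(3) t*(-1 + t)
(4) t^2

We need to factor t + t^2.
The factored form is (t + 1)*t.
2) (t + 1)*t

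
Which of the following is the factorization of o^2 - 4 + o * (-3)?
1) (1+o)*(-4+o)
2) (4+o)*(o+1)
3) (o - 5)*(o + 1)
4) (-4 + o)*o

We need to factor o^2 - 4 + o * (-3).
The factored form is (1+o)*(-4+o).
1) (1+o)*(-4+o)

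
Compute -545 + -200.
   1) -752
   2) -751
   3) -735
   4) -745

-545 + -200 = -745
4) -745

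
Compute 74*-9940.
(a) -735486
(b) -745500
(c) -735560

74 * -9940 = -735560
c) -735560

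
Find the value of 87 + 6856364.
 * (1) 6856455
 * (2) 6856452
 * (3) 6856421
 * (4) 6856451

87 + 6856364 = 6856451
4) 6856451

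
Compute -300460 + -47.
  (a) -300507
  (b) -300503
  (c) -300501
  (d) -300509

-300460 + -47 = -300507
a) -300507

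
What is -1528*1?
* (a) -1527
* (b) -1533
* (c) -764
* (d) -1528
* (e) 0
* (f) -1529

-1528 * 1 = -1528
d) -1528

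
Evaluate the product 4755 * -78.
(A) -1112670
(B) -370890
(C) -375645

4755 * -78 = -370890
B) -370890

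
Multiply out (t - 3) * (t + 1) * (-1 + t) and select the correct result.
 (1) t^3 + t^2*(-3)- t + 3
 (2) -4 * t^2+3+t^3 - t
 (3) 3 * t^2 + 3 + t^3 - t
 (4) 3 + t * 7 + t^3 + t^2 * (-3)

Expanding (t - 3) * (t + 1) * (-1 + t):
= t^3 + t^2*(-3)- t + 3
1) t^3 + t^2*(-3)- t + 3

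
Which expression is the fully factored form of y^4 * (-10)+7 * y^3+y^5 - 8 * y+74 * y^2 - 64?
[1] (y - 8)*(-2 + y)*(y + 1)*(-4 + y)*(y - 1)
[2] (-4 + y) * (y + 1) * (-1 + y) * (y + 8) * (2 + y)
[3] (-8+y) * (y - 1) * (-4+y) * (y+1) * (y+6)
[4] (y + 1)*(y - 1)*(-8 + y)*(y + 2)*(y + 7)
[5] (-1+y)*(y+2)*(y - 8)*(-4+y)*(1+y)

We need to factor y^4 * (-10)+7 * y^3+y^5 - 8 * y+74 * y^2 - 64.
The factored form is (-1+y)*(y+2)*(y - 8)*(-4+y)*(1+y).
5) (-1+y)*(y+2)*(y - 8)*(-4+y)*(1+y)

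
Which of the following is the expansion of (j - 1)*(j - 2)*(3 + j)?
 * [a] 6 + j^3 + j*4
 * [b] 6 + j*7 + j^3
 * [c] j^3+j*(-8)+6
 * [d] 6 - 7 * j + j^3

Expanding (j - 1)*(j - 2)*(3 + j):
= 6 - 7 * j + j^3
d) 6 - 7 * j + j^3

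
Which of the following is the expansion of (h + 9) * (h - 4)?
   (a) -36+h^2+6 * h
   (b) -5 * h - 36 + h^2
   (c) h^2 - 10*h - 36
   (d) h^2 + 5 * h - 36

Expanding (h + 9) * (h - 4):
= h^2 + 5 * h - 36
d) h^2 + 5 * h - 36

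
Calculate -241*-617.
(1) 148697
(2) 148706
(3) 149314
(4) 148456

-241 * -617 = 148697
1) 148697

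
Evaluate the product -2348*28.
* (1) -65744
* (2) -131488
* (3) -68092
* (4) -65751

-2348 * 28 = -65744
1) -65744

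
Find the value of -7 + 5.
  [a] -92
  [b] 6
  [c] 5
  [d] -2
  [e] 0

-7 + 5 = -2
d) -2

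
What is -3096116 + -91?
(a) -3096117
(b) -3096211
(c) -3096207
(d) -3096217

-3096116 + -91 = -3096207
c) -3096207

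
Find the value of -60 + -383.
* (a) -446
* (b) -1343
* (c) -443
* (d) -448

-60 + -383 = -443
c) -443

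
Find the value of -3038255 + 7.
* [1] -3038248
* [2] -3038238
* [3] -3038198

-3038255 + 7 = -3038248
1) -3038248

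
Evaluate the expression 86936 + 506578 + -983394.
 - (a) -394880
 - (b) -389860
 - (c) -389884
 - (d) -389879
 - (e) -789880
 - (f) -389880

First: 86936 + 506578 = 593514
Then: 593514 + -983394 = -389880
f) -389880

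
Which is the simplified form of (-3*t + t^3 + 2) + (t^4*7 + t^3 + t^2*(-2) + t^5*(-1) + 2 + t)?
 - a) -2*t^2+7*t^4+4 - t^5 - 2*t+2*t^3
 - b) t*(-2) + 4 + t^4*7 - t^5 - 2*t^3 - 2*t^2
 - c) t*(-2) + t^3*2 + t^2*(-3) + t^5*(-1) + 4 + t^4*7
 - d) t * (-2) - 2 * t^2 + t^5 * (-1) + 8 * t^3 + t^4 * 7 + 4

Adding the polynomials and combining like terms:
(-3*t + t^3 + 2) + (t^4*7 + t^3 + t^2*(-2) + t^5*(-1) + 2 + t)
= -2*t^2+7*t^4+4 - t^5 - 2*t+2*t^3
a) -2*t^2+7*t^4+4 - t^5 - 2*t+2*t^3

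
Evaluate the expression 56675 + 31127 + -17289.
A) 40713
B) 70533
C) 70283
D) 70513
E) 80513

First: 56675 + 31127 = 87802
Then: 87802 + -17289 = 70513
D) 70513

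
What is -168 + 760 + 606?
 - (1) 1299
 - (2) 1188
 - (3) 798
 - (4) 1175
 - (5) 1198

First: -168 + 760 = 592
Then: 592 + 606 = 1198
5) 1198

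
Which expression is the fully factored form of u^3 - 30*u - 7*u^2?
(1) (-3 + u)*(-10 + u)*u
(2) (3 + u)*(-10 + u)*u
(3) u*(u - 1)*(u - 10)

We need to factor u^3 - 30*u - 7*u^2.
The factored form is (3 + u)*(-10 + u)*u.
2) (3 + u)*(-10 + u)*u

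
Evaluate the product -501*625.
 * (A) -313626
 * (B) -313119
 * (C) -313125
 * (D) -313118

-501 * 625 = -313125
C) -313125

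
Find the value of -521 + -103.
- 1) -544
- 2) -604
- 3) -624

-521 + -103 = -624
3) -624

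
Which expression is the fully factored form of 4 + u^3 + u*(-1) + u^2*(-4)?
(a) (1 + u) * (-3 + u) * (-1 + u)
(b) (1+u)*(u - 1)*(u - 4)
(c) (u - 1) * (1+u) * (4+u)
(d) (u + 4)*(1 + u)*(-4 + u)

We need to factor 4 + u^3 + u*(-1) + u^2*(-4).
The factored form is (1+u)*(u - 1)*(u - 4).
b) (1+u)*(u - 1)*(u - 4)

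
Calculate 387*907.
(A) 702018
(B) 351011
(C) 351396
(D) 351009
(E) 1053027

387 * 907 = 351009
D) 351009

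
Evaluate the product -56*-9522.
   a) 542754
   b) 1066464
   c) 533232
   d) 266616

-56 * -9522 = 533232
c) 533232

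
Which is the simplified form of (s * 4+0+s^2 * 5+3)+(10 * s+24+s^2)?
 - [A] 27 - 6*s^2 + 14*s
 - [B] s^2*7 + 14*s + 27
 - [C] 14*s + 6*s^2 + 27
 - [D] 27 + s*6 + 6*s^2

Adding the polynomials and combining like terms:
(s*4 + 0 + s^2*5 + 3) + (10*s + 24 + s^2)
= 14*s + 6*s^2 + 27
C) 14*s + 6*s^2 + 27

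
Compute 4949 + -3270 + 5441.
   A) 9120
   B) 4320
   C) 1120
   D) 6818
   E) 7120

First: 4949 + -3270 = 1679
Then: 1679 + 5441 = 7120
E) 7120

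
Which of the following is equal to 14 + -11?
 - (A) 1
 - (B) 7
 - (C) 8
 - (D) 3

14 + -11 = 3
D) 3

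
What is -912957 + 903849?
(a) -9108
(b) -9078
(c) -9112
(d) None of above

-912957 + 903849 = -9108
a) -9108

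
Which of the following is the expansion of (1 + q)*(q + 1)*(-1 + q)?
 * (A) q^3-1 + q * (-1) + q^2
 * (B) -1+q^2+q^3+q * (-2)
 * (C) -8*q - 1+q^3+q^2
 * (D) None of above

Expanding (1 + q)*(q + 1)*(-1 + q):
= q^3-1 + q * (-1) + q^2
A) q^3-1 + q * (-1) + q^2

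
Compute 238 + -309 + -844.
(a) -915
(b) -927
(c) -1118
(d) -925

First: 238 + -309 = -71
Then: -71 + -844 = -915
a) -915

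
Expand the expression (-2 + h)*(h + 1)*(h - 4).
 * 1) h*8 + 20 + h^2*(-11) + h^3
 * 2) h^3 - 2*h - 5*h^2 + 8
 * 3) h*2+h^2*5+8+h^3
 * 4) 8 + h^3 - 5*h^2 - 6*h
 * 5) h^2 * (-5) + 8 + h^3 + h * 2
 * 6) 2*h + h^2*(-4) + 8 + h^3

Expanding (-2 + h)*(h + 1)*(h - 4):
= h^2 * (-5) + 8 + h^3 + h * 2
5) h^2 * (-5) + 8 + h^3 + h * 2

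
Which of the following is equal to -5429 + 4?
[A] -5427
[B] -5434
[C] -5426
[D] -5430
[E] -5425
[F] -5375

-5429 + 4 = -5425
E) -5425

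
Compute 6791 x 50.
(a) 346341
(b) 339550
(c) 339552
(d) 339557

6791 * 50 = 339550
b) 339550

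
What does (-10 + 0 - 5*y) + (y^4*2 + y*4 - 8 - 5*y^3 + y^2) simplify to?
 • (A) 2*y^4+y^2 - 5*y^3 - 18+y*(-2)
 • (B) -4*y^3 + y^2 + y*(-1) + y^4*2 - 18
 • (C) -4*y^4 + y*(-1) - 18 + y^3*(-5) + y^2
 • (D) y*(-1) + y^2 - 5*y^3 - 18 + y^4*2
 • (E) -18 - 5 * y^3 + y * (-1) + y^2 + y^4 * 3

Adding the polynomials and combining like terms:
(-10 + 0 - 5*y) + (y^4*2 + y*4 - 8 - 5*y^3 + y^2)
= y*(-1) + y^2 - 5*y^3 - 18 + y^4*2
D) y*(-1) + y^2 - 5*y^3 - 18 + y^4*2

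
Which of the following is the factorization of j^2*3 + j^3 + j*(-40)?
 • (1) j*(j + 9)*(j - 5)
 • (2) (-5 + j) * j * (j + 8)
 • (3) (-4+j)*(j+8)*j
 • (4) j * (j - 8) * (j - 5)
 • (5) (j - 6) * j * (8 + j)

We need to factor j^2*3 + j^3 + j*(-40).
The factored form is (-5 + j) * j * (j + 8).
2) (-5 + j) * j * (j + 8)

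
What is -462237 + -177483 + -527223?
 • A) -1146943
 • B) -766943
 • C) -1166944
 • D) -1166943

First: -462237 + -177483 = -639720
Then: -639720 + -527223 = -1166943
D) -1166943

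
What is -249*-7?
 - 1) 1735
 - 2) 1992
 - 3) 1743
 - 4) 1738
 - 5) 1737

-249 * -7 = 1743
3) 1743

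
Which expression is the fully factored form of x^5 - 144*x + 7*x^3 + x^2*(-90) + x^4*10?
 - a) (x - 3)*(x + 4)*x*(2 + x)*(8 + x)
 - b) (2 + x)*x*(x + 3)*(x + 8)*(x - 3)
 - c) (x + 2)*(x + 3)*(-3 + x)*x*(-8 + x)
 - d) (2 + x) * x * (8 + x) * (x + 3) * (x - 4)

We need to factor x^5 - 144*x + 7*x^3 + x^2*(-90) + x^4*10.
The factored form is (2 + x)*x*(x + 3)*(x + 8)*(x - 3).
b) (2 + x)*x*(x + 3)*(x + 8)*(x - 3)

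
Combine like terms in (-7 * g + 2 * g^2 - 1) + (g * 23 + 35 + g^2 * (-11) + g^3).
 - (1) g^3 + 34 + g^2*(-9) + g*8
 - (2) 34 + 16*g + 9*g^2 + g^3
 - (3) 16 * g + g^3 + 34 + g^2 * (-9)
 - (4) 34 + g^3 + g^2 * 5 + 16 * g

Adding the polynomials and combining like terms:
(-7*g + 2*g^2 - 1) + (g*23 + 35 + g^2*(-11) + g^3)
= 16 * g + g^3 + 34 + g^2 * (-9)
3) 16 * g + g^3 + 34 + g^2 * (-9)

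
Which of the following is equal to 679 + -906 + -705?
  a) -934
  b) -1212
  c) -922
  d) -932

First: 679 + -906 = -227
Then: -227 + -705 = -932
d) -932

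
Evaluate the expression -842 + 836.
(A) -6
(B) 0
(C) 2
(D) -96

-842 + 836 = -6
A) -6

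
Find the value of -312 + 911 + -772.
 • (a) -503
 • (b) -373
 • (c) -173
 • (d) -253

First: -312 + 911 = 599
Then: 599 + -772 = -173
c) -173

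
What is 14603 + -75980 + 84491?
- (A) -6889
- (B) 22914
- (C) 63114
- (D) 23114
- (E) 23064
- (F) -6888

First: 14603 + -75980 = -61377
Then: -61377 + 84491 = 23114
D) 23114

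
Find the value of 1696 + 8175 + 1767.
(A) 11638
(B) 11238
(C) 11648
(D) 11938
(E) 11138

First: 1696 + 8175 = 9871
Then: 9871 + 1767 = 11638
A) 11638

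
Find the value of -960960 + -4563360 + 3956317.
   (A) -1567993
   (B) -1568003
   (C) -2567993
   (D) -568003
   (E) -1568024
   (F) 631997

First: -960960 + -4563360 = -5524320
Then: -5524320 + 3956317 = -1568003
B) -1568003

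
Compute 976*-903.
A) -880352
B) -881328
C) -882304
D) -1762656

976 * -903 = -881328
B) -881328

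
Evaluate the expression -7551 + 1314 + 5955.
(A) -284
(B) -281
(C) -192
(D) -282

First: -7551 + 1314 = -6237
Then: -6237 + 5955 = -282
D) -282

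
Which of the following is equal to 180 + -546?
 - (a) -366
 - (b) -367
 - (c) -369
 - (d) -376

180 + -546 = -366
a) -366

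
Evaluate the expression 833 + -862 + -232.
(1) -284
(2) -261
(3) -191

First: 833 + -862 = -29
Then: -29 + -232 = -261
2) -261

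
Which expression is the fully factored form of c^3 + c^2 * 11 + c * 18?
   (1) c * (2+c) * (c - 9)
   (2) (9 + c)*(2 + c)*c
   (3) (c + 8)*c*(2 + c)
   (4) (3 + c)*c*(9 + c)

We need to factor c^3 + c^2 * 11 + c * 18.
The factored form is (9 + c)*(2 + c)*c.
2) (9 + c)*(2 + c)*c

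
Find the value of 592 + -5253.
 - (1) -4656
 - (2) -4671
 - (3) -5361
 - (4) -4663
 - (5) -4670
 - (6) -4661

592 + -5253 = -4661
6) -4661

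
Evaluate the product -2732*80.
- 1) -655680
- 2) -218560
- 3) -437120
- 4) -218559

-2732 * 80 = -218560
2) -218560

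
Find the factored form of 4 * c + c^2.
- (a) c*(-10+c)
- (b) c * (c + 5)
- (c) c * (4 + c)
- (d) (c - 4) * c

We need to factor 4 * c + c^2.
The factored form is c * (4 + c).
c) c * (4 + c)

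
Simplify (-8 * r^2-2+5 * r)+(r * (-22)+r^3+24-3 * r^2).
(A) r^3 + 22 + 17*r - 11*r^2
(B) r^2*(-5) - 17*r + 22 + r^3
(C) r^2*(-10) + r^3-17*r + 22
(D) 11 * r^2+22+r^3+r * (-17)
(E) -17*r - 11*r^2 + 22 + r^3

Adding the polynomials and combining like terms:
(-8*r^2 - 2 + 5*r) + (r*(-22) + r^3 + 24 - 3*r^2)
= -17*r - 11*r^2 + 22 + r^3
E) -17*r - 11*r^2 + 22 + r^3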